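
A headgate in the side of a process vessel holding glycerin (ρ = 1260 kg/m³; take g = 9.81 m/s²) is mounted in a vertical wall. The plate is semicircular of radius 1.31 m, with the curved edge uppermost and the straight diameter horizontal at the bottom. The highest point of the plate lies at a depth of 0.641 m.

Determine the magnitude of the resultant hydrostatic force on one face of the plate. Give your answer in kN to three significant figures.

F ≈ 46.5 kN

γ = ρg = 1260 × 9.81 / 1000 = 12.3606 kN/m³.
The centroid lies 4r/(3π) = 0.555981 m above the diameter, so r − 4r/(3π) = 1.31 − 0.555981 = 0.754019 m below the topmost point, so the centroid depth is h_c = 0.641 + 0.754019 = 1.39502 m.
A = πr²/2 = π × 1.31²/2 = 2.69564 m².
Resultant F = γ·h_c·A = 12.3606 × 1.39502 × 2.69564 = 46.4817 kN.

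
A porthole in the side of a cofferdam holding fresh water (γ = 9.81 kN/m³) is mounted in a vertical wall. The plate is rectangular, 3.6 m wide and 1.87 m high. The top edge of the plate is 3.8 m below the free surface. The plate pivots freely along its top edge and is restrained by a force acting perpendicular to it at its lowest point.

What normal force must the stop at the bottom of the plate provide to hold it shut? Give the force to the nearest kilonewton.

γ = 9.81 kN/m³.
The centroid lies 1.87/2 = 0.935 m below the top edge, so the centroid depth is h_c = 3.8 + 0.935 = 4.735 m.
A = 3.6 × 1.87 = 6.732 m².
Resultant F = γ·h_c·A = 9.81 × 4.735 × 6.732 = 312.704 kN.
I_c = b·h³/12 = 3.6 × 1.87³/12 = 1.96176 m⁴.
Centre of pressure: y_p = y_c + I_c/(y_c·A) = 4.735 + 1.96176/(4.735 × 6.732) = 4.735 + 0.0615434 = 4.79654 m along the plane.
The resultant acts 0.935 + 0.0615434 = 0.996543 m (along the plate) below the hinge at the top edge, so the moment about the hinge is M = F × 0.996543 = 312.704 × 0.996543 = 311.623 kN·m.
A normal force at the bottom, 1.87 m from the hinge, must supply this moment: P = 311.623/1.87 = 166.643 kN.

P ≈ 167 kN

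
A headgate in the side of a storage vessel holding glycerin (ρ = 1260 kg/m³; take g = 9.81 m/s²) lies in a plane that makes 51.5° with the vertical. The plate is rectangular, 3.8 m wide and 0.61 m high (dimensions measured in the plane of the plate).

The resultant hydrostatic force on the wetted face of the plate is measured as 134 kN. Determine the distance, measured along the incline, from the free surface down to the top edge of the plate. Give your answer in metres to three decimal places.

γ = ρg = 1260 × 9.81 / 1000 = 12.3606 kN/m³.
A = 3.8 × 0.61 = 2.318 m².
From F = γ·h_c·A, the centroid depth is h_c = 134/(12.3606 × 2.318) = 4.67683 m.
The plate makes 51.5° with the vertical, i.e. θ = 90° − 51.5° = 38.5° to the horizontal. Measuring y along the incline from the free-surface line, vertical depth h = y·sinθ with sinθ = 0.622515.
Along the incline, y_c = h_c/sinθ = 4.67683/0.622515 = 7.5128 m.
The centroid lies 0.61/2 = 0.305 m below the top edge, so the top edge sits at y_top = 7.5128 − 0.305 = 7.2078 m along the incline.

y_top ≈ 7.208 m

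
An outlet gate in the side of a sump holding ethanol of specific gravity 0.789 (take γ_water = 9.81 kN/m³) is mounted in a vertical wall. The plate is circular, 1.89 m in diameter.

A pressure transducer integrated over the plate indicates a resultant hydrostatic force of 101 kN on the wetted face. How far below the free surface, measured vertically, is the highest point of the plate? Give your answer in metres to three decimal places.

d_top ≈ 3.706 m

γ = 0.789 × 9.81 = 7.74009 kN/m³.
A = π(0.945)² = 2.80552 m².
From F = γ·h_c·A, the centroid depth is h_c = 101/(7.74009 × 2.80552) = 4.65117 m.
The centroid is at the centre, 0.945 m below the top of the plate, so the highest point sits at h_top = 4.65117 − 0.945 = 3.70617 m below the surface.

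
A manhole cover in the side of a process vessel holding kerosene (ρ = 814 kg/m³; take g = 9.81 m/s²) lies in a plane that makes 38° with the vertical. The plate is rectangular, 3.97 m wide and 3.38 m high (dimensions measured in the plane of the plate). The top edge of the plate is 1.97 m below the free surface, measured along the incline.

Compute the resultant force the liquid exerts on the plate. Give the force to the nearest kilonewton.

γ = ρg = 814 × 9.81 / 1000 = 7.98534 kN/m³.
The plate makes 38° with the vertical, i.e. θ = 90° − 38° = 52° to the horizontal. Measuring y along the incline from the free-surface line, vertical depth h = y·sinθ with sinθ = 0.788011.
The centroid lies 3.38/2 = 1.69 m below the top edge, so y_c = 1.97 + 1.69 = 3.66 m and h_c = 3.66 × 0.788011 = 2.88412 m.
A = 3.97 × 3.38 = 13.4186 m².
Resultant F = γ·h_c·A = 7.98534 × 2.88412 × 13.4186 = 309.039 kN.

F ≈ 309 kN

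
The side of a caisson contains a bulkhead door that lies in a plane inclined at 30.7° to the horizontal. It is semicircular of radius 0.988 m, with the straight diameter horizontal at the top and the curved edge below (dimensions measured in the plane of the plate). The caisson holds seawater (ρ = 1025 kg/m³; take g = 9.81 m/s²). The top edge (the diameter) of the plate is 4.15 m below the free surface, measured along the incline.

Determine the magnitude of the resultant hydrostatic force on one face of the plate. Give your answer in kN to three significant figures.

γ = ρg = 1025 × 9.81 / 1000 = 10.05525 kN/m³.
Let θ = 30.7° be the plate's angle to the horizontal; measure y along the incline from where the plane meets the free surface. Vertical depth h = y·sinθ with sinθ = 0.510543.
The centroid of a semicircle lies 4r/(3π) = 0.41932 m from the diameter, here below the top edge, so y_c = 4.15 + 0.41932 = 4.56932 m and h_c = 4.56932 × 0.510543 = 2.33283 m.
A = πr²/2 = π × 0.988²/2 = 1.53332 m².
Resultant F = γ·h_c·A = 10.05525 × 2.33283 × 1.53332 = 35.9674 kN.

F ≈ 36.0 kN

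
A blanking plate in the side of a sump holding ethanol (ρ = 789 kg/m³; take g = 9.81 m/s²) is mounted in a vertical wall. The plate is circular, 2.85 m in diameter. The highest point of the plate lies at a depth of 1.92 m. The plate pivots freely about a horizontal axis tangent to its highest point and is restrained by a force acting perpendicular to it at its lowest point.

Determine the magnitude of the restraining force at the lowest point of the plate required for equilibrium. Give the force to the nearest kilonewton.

γ = ρg = 789 × 9.81 / 1000 = 7.74009 kN/m³.
The centroid is at the centre, 1.425 m below the top of the plate, so the centroid depth is h_c = 1.92 + 1.425 = 3.345 m.
A = π(1.425)² = 6.3794 m².
Resultant F = γ·h_c·A = 7.74009 × 3.345 × 6.3794 = 165.167 kN.
I_c = πr⁴/4 = π × 1.425⁴/4 = 3.23854 m⁴.
Centre of pressure: y_p = y_c + I_c/(y_c·A) = 3.345 + 3.23854/(3.345 × 6.3794) = 3.345 + 0.151766 = 3.49677 m along the plane.
The resultant acts 1.425 + 0.151766 = 1.57677 m (along the plate) below the hinge at the top edge, so the moment about the hinge is M = F × 1.57677 = 165.167 × 1.57677 = 260.43 kN·m.
A normal force at the bottom, 2.85 m from the hinge, must supply this moment: P = 260.43/2.85 = 91.3789 kN.

P ≈ 91 kN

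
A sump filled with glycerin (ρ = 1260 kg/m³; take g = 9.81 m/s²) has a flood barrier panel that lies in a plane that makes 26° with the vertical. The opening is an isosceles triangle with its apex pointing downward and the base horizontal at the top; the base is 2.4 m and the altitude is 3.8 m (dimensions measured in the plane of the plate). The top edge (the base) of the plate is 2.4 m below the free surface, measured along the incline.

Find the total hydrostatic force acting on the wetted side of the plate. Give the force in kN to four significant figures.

γ = ρg = 1260 × 9.81 / 1000 = 12.3606 kN/m³.
The plate makes 26° with the vertical, i.e. θ = 90° − 26° = 64° to the horizontal. Measuring y along the incline from the free-surface line, vertical depth h = y·sinθ with sinθ = 0.898794.
With the apex down, the centroid sits h/3 = 3.8/3 = 1.26667 m below the base (the top edge), so y_c = 2.4 + 1.26667 = 3.66667 m and h_c = 3.66667 × 0.898794 = 3.29558 m.
A = ½ × 2.4 × 3.8 = 4.56 m².
Resultant F = γ·h_c·A = 12.3606 × 3.29558 × 4.56 = 185.753 kN.

F ≈ 185.8 kN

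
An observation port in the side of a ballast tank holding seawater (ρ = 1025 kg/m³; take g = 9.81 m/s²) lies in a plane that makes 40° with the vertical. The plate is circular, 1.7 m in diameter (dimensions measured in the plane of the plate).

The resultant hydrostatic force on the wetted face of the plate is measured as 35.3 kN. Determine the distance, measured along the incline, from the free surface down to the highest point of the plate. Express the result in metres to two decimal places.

y_top ≈ 1.17 m

γ = ρg = 1025 × 9.81 / 1000 = 10.05525 kN/m³.
A = π(0.85)² = 2.2698 m².
From F = γ·h_c·A, the centroid depth is h_c = 35.3/(10.05525 × 2.2698) = 1.54666 m.
The plate makes 40° with the vertical, i.e. θ = 90° − 40° = 50° to the horizontal. Measuring y along the incline from the free-surface line, vertical depth h = y·sinθ with sinθ = 0.766044.
Along the incline, y_c = h_c/sinθ = 1.54666/0.766044 = 2.01902 m.
The centroid is at the centre, 0.85 m below the top of the plate, so the highest point sits at y_top = 2.01902 − 0.85 = 1.16902 m along the incline.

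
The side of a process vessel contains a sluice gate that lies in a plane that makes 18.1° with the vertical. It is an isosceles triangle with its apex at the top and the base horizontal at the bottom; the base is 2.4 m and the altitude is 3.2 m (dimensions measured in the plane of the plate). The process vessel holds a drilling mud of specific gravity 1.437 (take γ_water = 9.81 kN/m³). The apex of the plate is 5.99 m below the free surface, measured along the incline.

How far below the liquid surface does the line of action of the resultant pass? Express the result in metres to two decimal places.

γ = 1.437 × 9.81 = 14.09697 kN/m³.
The plate makes 18.1° with the vertical, i.e. θ = 90° − 18.1° = 71.9° to the horizontal. Measuring y along the incline from the free-surface line, vertical depth h = y·sinθ with sinθ = 0.950516.
With the apex up, the centroid sits 2h/3 = 2 × 3.2/3 = 2.13333 m below the apex, so y_c = 5.99 + 2.13333 = 8.12333 m and h_c = 8.12333 × 0.950516 = 7.72136 m.
A = ½ × 2.4 × 3.2 = 3.84 m².
Resultant F = γ·h_c·A = 14.09697 × 7.72136 × 3.84 = 417.975 kN.
I_c = b·h³/36 = 2.4 × 3.2³/36 = 2.18453 m⁴.
Centre of pressure: y_p = y_c + I_c/(y_c·A) = 8.12333 + 2.18453/(8.12333 × 3.84) = 8.12333 + 0.0700314 = 8.19336 m along the plane.
Vertically, h_p = y_p·sinθ = 8.19336 × 0.950516 = 7.78792 m.

h_p = 7.79 m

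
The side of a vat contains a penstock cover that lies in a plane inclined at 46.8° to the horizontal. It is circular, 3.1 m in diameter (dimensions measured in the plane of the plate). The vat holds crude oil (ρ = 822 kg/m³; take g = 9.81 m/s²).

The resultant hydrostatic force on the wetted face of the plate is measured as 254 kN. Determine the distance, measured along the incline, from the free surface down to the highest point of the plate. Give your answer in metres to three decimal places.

γ = ρg = 822 × 9.81 / 1000 = 8.06382 kN/m³.
A = π(1.55)² = 7.54768 m².
From F = γ·h_c·A, the centroid depth is h_c = 254/(8.06382 × 7.54768) = 4.1733 m.
Let θ = 46.8° be the plate's angle to the horizontal; measure y along the incline from where the plane meets the free surface. Vertical depth h = y·sinθ with sinθ = 0.728969.
Along the incline, y_c = h_c/sinθ = 4.1733/0.728969 = 5.72493 m.
The centroid is at the centre, 1.55 m below the top of the plate, so the highest point sits at y_top = 5.72493 − 1.55 = 4.17493 m along the incline.

y_top ≈ 4.175 m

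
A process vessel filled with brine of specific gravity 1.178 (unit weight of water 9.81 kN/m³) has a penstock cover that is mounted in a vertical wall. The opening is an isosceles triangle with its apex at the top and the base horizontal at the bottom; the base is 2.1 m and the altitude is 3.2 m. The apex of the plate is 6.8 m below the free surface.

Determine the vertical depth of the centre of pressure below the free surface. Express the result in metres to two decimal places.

γ = 1.178 × 9.81 = 11.55618 kN/m³.
With the apex up, the centroid sits 2h/3 = 2 × 3.2/3 = 2.13333 m below the apex, so the centroid depth is h_c = 6.8 + 2.13333 = 8.93333 m.
A = ½ × 2.1 × 3.2 = 3.36 m².
Resultant F = γ·h_c·A = 11.55618 × 8.93333 × 3.36 = 346.87 kN.
I_c = b·h³/36 = 2.1 × 3.2³/36 = 1.91147 m⁴.
Centre of pressure: y_p = y_c + I_c/(y_c·A) = 8.93333 + 1.91147/(8.93333 × 3.36) = 8.93333 + 0.0636817 = 8.99701 m along the plane.

h_p = 9.00 m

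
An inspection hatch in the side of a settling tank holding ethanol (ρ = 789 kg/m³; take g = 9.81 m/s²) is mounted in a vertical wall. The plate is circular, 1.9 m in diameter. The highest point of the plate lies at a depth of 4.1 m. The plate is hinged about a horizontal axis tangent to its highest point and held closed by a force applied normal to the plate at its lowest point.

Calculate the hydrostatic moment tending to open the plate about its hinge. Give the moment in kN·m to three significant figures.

γ = ρg = 789 × 9.81 / 1000 = 7.74009 kN/m³.
The centroid is at the centre, 0.95 m below the top of the plate, so the centroid depth is h_c = 4.1 + 0.95 = 5.05 m.
A = π(0.95)² = 2.83529 m².
Resultant F = γ·h_c·A = 7.74009 × 5.05 × 2.83529 = 110.824 kN.
I_c = πr⁴/4 = π × 0.95⁴/4 = 0.639712 m⁴.
Centre of pressure: y_p = y_c + I_c/(y_c·A) = 5.05 + 0.639712/(5.05 × 2.83529) = 5.05 + 0.0446782 = 5.09468 m along the plane.
The resultant acts 0.95 + 0.0446782 = 0.994678 m (along the plate) below the hinge at the top edge, so the moment about the hinge is M = F × 0.994678 = 110.824 × 0.994678 = 110.234 kN·m.

M ≈ 110 kN·m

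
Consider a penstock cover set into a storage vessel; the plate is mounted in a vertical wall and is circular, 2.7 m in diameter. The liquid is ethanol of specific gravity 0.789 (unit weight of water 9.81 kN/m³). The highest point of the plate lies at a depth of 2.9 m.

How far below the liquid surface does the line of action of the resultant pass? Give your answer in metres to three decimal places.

h_p = 4.357 m

γ = 0.789 × 9.81 = 7.74009 kN/m³.
The centroid is at the centre, 1.35 m below the top of the plate, so the centroid depth is h_c = 2.9 + 1.35 = 4.25 m.
A = π(1.35)² = 5.72555 m².
Resultant F = γ·h_c·A = 7.74009 × 4.25 × 5.72555 = 188.344 kN.
I_c = πr⁴/4 = π × 1.35⁴/4 = 2.6087 m⁴.
Centre of pressure: y_p = y_c + I_c/(y_c·A) = 4.25 + 2.6087/(4.25 × 5.72555) = 4.25 + 0.107206 = 4.35721 m along the plane.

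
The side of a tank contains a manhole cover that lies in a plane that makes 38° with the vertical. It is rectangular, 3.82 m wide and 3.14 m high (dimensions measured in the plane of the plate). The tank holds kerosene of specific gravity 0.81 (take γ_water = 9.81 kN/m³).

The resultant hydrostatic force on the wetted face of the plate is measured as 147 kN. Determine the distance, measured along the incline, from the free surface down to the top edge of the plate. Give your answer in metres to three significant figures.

y_top ≈ 0.387 m

γ = 0.81 × 9.81 = 7.9461 kN/m³.
A = 3.82 × 3.14 = 11.9948 m².
From F = γ·h_c·A, the centroid depth is h_c = 147/(7.9461 × 11.9948) = 1.54231 m.
The plate makes 38° with the vertical, i.e. θ = 90° − 38° = 52° to the horizontal. Measuring y along the incline from the free-surface line, vertical depth h = y·sinθ with sinθ = 0.788011.
Along the incline, y_c = h_c/sinθ = 1.54231/0.788011 = 1.95722 m.
The centroid lies 3.14/2 = 1.57 m below the top edge, so the top edge sits at y_top = 1.95722 − 1.57 = 0.38722 m along the incline.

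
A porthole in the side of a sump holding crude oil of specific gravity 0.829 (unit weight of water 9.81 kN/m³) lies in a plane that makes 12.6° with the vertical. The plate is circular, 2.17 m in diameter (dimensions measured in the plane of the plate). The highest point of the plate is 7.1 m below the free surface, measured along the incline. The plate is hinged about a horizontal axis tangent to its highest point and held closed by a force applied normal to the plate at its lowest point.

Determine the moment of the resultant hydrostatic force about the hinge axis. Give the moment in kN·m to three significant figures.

γ = 0.829 × 9.81 = 8.13249 kN/m³.
The plate makes 12.6° with the vertical, i.e. θ = 90° − 12.6° = 77.4° to the horizontal. Measuring y along the incline from the free-surface line, vertical depth h = y·sinθ with sinθ = 0.975917.
The centroid is at the centre, 1.085 m below the top of the plate, so y_c = 7.1 + 1.085 = 8.185 m and h_c = 8.185 × 0.975917 = 7.98788 m.
A = π(1.085)² = 3.69836 m².
Resultant F = γ·h_c·A = 8.13249 × 7.98788 × 3.69836 = 240.25 kN.
I_c = πr⁴/4 = π × 1.085⁴/4 = 1.08845 m⁴.
Centre of pressure: y_p = y_c + I_c/(y_c·A) = 8.185 + 1.08845/(8.185 × 3.69836) = 8.185 + 0.0359568 = 8.22096 m along the plane.
The resultant acts 1.085 + 0.0359568 = 1.12096 m (along the plate) below the hinge at the top edge, so the moment about the hinge is M = F × 1.12096 = 240.25 × 1.12096 = 269.311 kN·m.

M ≈ 269 kN·m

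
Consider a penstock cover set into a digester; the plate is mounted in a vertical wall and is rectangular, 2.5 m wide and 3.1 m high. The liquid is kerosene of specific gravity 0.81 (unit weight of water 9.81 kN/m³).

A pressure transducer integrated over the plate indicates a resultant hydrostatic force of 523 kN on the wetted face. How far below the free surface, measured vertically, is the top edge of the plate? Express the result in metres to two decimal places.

d_top ≈ 6.94 m

γ = 0.81 × 9.81 = 7.9461 kN/m³.
A = 2.5 × 3.1 = 7.75 m².
From F = γ·h_c·A, the centroid depth is h_c = 523/(7.9461 × 7.75) = 8.4927 m.
The centroid lies 3.1/2 = 1.55 m below the top edge, so the top edge sits at h_top = 8.4927 − 1.55 = 6.9427 m below the surface.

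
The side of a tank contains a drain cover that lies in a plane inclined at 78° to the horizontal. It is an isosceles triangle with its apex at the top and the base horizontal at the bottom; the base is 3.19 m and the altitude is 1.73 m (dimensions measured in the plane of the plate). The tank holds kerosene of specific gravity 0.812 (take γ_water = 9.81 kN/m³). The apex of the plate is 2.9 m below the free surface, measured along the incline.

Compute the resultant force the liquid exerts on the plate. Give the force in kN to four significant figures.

γ = 0.812 × 9.81 = 7.96572 kN/m³.
Let θ = 78° be the plate's angle to the horizontal; measure y along the incline from where the plane meets the free surface. Vertical depth h = y·sinθ with sinθ = 0.978148.
With the apex up, the centroid sits 2h/3 = 2 × 1.73/3 = 1.15333 m below the apex, so y_c = 2.9 + 1.15333 = 4.05333 m and h_c = 4.05333 × 0.978148 = 3.96476 m.
A = ½ × 3.19 × 1.73 = 2.75935 m².
Resultant F = γ·h_c·A = 7.96572 × 3.96476 × 2.75935 = 87.1463 kN.

F ≈ 87.15 kN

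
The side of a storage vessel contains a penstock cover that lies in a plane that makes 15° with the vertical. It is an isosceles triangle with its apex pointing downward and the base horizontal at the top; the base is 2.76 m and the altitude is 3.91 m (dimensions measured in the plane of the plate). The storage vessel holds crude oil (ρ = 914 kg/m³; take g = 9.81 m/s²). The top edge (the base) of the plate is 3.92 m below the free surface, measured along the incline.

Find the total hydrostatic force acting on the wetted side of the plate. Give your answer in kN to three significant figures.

F ≈ 244 kN

γ = ρg = 914 × 9.81 / 1000 = 8.96634 kN/m³.
The plate makes 15° with the vertical, i.e. θ = 90° − 15° = 75° to the horizontal. Measuring y along the incline from the free-surface line, vertical depth h = y·sinθ with sinθ = 0.965926.
With the apex down, the centroid sits h/3 = 3.91/3 = 1.30333 m below the base (the top edge), so y_c = 3.92 + 1.30333 = 5.22333 m and h_c = 5.22333 × 0.965926 = 5.04535 m.
A = ½ × 2.76 × 3.91 = 5.3958 m².
Resultant F = γ·h_c·A = 8.96634 × 5.04535 × 5.3958 = 244.097 kN.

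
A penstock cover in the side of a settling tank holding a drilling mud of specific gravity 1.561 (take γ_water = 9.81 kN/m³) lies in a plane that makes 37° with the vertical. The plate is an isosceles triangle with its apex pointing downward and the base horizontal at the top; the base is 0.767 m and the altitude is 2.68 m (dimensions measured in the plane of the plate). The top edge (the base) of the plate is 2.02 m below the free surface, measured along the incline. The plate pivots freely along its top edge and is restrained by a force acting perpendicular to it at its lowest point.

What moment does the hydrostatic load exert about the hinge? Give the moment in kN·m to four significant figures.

γ = 1.561 × 9.81 = 15.31341 kN/m³.
The plate makes 37° with the vertical, i.e. θ = 90° − 37° = 53° to the horizontal. Measuring y along the incline from the free-surface line, vertical depth h = y·sinθ with sinθ = 0.798636.
With the apex down, the centroid sits h/3 = 2.68/3 = 0.893333 m below the base (the top edge), so y_c = 2.02 + 0.893333 = 2.91333 m and h_c = 2.91333 × 0.798636 = 2.32669 m.
A = ½ × 0.767 × 2.68 = 1.02778 m².
Resultant F = γ·h_c·A = 15.31341 × 2.32669 × 1.02778 = 36.6193 kN.
I_c = b·h³/36 = 0.767 × 2.68³/36 = 0.410107 m⁴.
Centre of pressure: y_p = y_c + I_c/(y_c·A) = 2.91333 + 0.410107/(2.91333 × 1.02778) = 2.91333 + 0.136964 = 3.05029 m along the plane.
The resultant acts 0.893333 + 0.136964 = 1.0303 m (along the plate) below the hinge at the top edge, so the moment about the hinge is M = F × 1.0303 = 36.6193 × 1.0303 = 37.7289 kN·m.

M ≈ 37.73 kN·m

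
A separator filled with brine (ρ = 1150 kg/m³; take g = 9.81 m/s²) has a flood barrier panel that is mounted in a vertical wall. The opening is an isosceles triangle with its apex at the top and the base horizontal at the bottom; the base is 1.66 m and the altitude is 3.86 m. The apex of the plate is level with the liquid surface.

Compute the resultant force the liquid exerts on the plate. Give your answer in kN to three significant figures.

F ≈ 93.0 kN

γ = ρg = 1150 × 9.81 / 1000 = 11.2815 kN/m³.
With the apex up, the centroid sits 2h/3 = 2 × 3.86/3 = 2.57333 m below the apex, so the centroid depth is h_c = 2.57333 m.
A = ½ × 1.66 × 3.86 = 3.2038 m².
Resultant F = γ·h_c·A = 11.2815 × 2.57333 × 3.2038 = 93.0096 kN.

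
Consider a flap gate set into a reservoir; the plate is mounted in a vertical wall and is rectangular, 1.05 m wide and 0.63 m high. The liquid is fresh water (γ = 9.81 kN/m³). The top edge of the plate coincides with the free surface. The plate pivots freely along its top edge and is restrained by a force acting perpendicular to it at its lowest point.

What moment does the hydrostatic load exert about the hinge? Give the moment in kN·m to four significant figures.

M ≈ 0.8585 kN·m

γ = 9.81 kN/m³.
The centroid lies 0.63/2 = 0.315 m below the top edge, so the centroid depth is h_c = 0.315 m.
A = 1.05 × 0.63 = 0.6615 m².
Resultant F = γ·h_c·A = 9.81 × 0.315 × 0.6615 = 2.04413 kN.
I_c = b·h³/12 = 1.05 × 0.63³/12 = 0.0218791 m⁴.
Centre of pressure: y_p = y_c + I_c/(y_c·A) = 0.315 + 0.0218791/(0.315 × 0.6615) = 0.315 + 0.105 = 0.42 m along the plane.
The resultant acts 0.315 + 0.105 = 0.42 m (along the plate) below the hinge at the top edge, so the moment about the hinge is M = F × 0.42 = 2.04413 × 0.42 = 0.858535 kN·m.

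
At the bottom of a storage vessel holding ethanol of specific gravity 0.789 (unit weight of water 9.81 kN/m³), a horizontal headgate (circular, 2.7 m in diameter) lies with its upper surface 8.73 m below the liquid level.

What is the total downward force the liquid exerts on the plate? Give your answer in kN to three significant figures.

γ = 0.789 × 9.81 = 7.74009 kN/m³.
The plate is horizontal, so pressure is uniform at p = γ·h = 7.74009 × 8.73 = 67.571 kN/m².
A = π(1.35)² = 5.72555 m².
F = p·A = 67.571 × 5.72555 = 386.881 kN.

F ≈ 387 kN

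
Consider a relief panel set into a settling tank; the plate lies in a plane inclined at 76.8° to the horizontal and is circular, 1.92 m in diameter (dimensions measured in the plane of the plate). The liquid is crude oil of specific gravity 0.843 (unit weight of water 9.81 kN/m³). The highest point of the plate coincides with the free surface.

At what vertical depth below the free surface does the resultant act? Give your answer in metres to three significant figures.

h_p = 1.17 m

γ = 0.843 × 9.81 = 8.26983 kN/m³.
Let θ = 76.8° be the plate's angle to the horizontal; measure y along the incline from where the plane meets the free surface. Vertical depth h = y·sinθ with sinθ = 0.973579.
The centroid is at the centre, 0.96 m below the top of the plate, so y_c = 0.96 m and h_c = 0.96 × 0.973579 = 0.934636 m.
A = π(0.96)² = 2.89529 m².
Resultant F = γ·h_c·A = 8.26983 × 0.934636 × 2.89529 = 22.3785 kN.
I_c = πr⁴/4 = π × 0.96⁴/4 = 0.667075 m⁴.
Centre of pressure: y_p = y_c + I_c/(y_c·A) = 0.96 + 0.667075/(0.96 × 2.89529) = 0.96 + 0.24 = 1.2 m along the plane.
Vertically, h_p = y_p·sinθ = 1.2 × 0.973579 = 1.16829 m.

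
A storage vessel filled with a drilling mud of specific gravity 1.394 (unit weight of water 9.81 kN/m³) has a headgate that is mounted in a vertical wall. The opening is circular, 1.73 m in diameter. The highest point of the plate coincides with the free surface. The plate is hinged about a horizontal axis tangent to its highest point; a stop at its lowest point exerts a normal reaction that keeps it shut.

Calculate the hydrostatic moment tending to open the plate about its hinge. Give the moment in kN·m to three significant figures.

γ = 1.394 × 9.81 = 13.67514 kN/m³.
The centroid is at the centre, 0.865 m below the top of the plate, so the centroid depth is h_c = 0.865 m.
A = π(0.865)² = 2.35062 m².
Resultant F = γ·h_c·A = 13.67514 × 0.865 × 2.35062 = 27.8055 kN.
I_c = πr⁴/4 = π × 0.865⁴/4 = 0.439698 m⁴.
Centre of pressure: y_p = y_c + I_c/(y_c·A) = 0.865 + 0.439698/(0.865 × 2.35062) = 0.865 + 0.21625 = 1.08125 m along the plane.
The resultant acts 0.865 + 0.21625 = 1.08125 m (along the plate) below the hinge at the top edge, so the moment about the hinge is M = F × 1.08125 = 27.8055 × 1.08125 = 30.0647 kN·m.

M ≈ 30.1 kN·m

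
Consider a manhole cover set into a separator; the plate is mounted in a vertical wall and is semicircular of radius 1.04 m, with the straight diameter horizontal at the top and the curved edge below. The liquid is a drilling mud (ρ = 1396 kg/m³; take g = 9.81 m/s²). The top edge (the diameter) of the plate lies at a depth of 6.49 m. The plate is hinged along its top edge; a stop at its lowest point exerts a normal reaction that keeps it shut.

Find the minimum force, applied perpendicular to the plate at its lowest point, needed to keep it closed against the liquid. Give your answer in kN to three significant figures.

γ = ρg = 1396 × 9.81 / 1000 = 13.69476 kN/m³.
The centroid of a semicircle lies 4r/(3π) = 0.44139 m from the diameter, here below the top edge, so the centroid depth is h_c = 6.49 + 0.44139 = 6.93139 m.
A = πr²/2 = π × 1.04²/2 = 1.69897 m².
Resultant F = γ·h_c·A = 13.69476 × 6.93139 × 1.69897 = 161.273 kN.
I_c = (π/8 − 8/(9π))·r⁴ = 0.109757 × 1.04⁴ = 0.1284 m⁴.
Centre of pressure: y_p = y_c + I_c/(y_c·A) = 6.93139 + 0.1284/(6.93139 × 1.69897) = 6.93139 + 0.0109033 = 6.94229 m along the plane.
The resultant acts 0.44139 + 0.0109033 = 0.452293 m (along the plate) below the hinge at the top edge, so the moment about the hinge is M = F × 0.452293 = 161.273 × 0.452293 = 72.9426 kN·m.
A normal force at the bottom, 1.04 m from the hinge, must supply this moment: P = 72.9426/1.04 = 70.1371 kN.

P ≈ 70.1 kN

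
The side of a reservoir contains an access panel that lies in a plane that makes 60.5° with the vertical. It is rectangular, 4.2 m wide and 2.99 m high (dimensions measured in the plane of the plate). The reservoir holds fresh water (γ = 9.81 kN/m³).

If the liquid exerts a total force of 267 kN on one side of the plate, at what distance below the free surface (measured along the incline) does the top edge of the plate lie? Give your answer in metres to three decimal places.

y_top ≈ 2.906 m

γ = 9.81 kN/m³.
A = 4.2 × 2.99 = 12.558 m².
From F = γ·h_c·A, the centroid depth is h_c = 267/(9.81 × 12.558) = 2.16731 m.
The plate makes 60.5° with the vertical, i.e. θ = 90° − 60.5° = 29.5° to the horizontal. Measuring y along the incline from the free-surface line, vertical depth h = y·sinθ with sinθ = 0.492424.
Along the incline, y_c = h_c/sinθ = 2.16731/0.492424 = 4.40131 m.
The centroid lies 2.99/2 = 1.495 m below the top edge, so the top edge sits at y_top = 4.40131 − 1.495 = 2.90631 m along the incline.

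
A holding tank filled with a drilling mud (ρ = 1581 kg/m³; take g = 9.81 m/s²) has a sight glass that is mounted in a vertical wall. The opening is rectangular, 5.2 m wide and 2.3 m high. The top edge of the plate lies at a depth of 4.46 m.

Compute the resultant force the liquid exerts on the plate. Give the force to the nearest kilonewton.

F ≈ 1041 kN

γ = ρg = 1581 × 9.81 / 1000 = 15.50961 kN/m³.
The centroid lies 2.3/2 = 1.15 m below the top edge, so the centroid depth is h_c = 4.46 + 1.15 = 5.61 m.
A = 5.2 × 2.3 = 11.96 m².
Resultant F = γ·h_c·A = 15.50961 × 5.61 × 11.96 = 1040.63 kN.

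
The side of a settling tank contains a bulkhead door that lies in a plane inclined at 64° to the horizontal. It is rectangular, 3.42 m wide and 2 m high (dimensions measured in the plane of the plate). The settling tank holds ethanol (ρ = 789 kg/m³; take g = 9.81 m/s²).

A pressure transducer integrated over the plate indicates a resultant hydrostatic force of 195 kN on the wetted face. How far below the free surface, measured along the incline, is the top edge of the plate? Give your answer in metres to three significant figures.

y_top ≈ 3.10 m

γ = ρg = 789 × 9.81 / 1000 = 7.74009 kN/m³.
A = 3.42 × 2 = 6.84 m².
From F = γ·h_c·A, the centroid depth is h_c = 195/(7.74009 × 6.84) = 3.68326 m.
Let θ = 64° be the plate's angle to the horizontal; measure y along the incline from where the plane meets the free surface. Vertical depth h = y·sinθ with sinθ = 0.898794.
Along the incline, y_c = h_c/sinθ = 3.68326/0.898794 = 4.098 m.
The centroid lies 2/2 = 1 m below the top edge, so the top edge sits at y_top = 4.098 − 1 = 3.098 m along the incline.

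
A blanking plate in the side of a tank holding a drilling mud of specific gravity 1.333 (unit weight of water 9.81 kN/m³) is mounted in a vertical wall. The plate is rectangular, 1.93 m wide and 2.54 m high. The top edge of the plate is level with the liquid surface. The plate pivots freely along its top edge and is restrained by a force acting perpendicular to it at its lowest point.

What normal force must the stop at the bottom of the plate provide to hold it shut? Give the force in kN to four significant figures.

γ = 1.333 × 9.81 = 13.07673 kN/m³.
The centroid lies 2.54/2 = 1.27 m below the top edge, so the centroid depth is h_c = 1.27 m.
A = 1.93 × 2.54 = 4.9022 m².
Resultant F = γ·h_c·A = 13.07673 × 1.27 × 4.9022 = 81.413 kN.
I_c = b·h³/12 = 1.93 × 2.54³/12 = 2.63559 m⁴.
Centre of pressure: y_p = y_c + I_c/(y_c·A) = 1.27 + 2.63559/(1.27 × 4.9022) = 1.27 + 0.423334 = 1.69333 m along the plane.
The resultant acts 1.27 + 0.423334 = 1.69333 m (along the plate) below the hinge at the top edge, so the moment about the hinge is M = F × 1.69333 = 81.413 × 1.69333 = 137.859 kN·m.
A normal force at the bottom, 2.54 m from the hinge, must supply this moment: P = 137.859/2.54 = 54.2752 kN.

P ≈ 54.28 kN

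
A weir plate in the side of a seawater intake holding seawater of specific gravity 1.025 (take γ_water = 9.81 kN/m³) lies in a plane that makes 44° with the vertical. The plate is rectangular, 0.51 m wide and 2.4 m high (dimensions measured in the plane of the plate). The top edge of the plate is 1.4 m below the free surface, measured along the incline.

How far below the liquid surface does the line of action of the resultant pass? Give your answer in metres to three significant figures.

γ = 1.025 × 9.81 = 10.05525 kN/m³.
The plate makes 44° with the vertical, i.e. θ = 90° − 44° = 46° to the horizontal. Measuring y along the incline from the free-surface line, vertical depth h = y·sinθ with sinθ = 0.719340.
The centroid lies 2.4/2 = 1.2 m below the top edge, so y_c = 1.4 + 1.2 = 2.6 m and h_c = 2.6 × 0.719340 = 1.87028 m.
A = 0.51 × 2.4 = 1.224 m².
Resultant F = γ·h_c·A = 10.05525 × 1.87028 × 1.224 = 23.0187 kN.
I_c = b·h³/12 = 0.51 × 2.4³/12 = 0.58752 m⁴.
Centre of pressure: y_p = y_c + I_c/(y_c·A) = 2.6 + 0.58752/(2.6 × 1.224) = 2.6 + 0.184615 = 2.78462 m along the plane.
Vertically, h_p = y_p·sinθ = 2.78462 × 0.719340 = 2.00309 m.

h_p = 2.00 m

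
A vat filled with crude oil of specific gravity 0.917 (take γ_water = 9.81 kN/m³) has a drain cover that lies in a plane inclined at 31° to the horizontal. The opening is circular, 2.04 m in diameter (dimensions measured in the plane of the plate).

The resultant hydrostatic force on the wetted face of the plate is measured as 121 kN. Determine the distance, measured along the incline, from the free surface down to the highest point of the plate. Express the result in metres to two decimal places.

γ = 0.917 × 9.81 = 8.99577 kN/m³.
A = π(1.02)² = 3.26851 m².
From F = γ·h_c·A, the centroid depth is h_c = 121/(8.99577 × 3.26851) = 4.11526 m.
Let θ = 31° be the plate's angle to the horizontal; measure y along the incline from where the plane meets the free surface. Vertical depth h = y·sinθ with sinθ = 0.515038.
Along the incline, y_c = h_c/sinθ = 4.11526/0.515038 = 7.99021 m.
The centroid is at the centre, 1.02 m below the top of the plate, so the highest point sits at y_top = 7.99021 − 1.02 = 6.97021 m along the incline.

y_top ≈ 6.97 m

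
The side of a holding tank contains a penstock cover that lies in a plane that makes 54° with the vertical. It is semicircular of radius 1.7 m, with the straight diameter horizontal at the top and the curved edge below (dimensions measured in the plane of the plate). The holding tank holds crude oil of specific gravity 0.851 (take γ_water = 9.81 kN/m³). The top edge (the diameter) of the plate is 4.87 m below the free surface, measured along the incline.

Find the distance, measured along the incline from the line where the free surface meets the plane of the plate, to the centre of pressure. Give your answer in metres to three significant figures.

y_p = 5.63 m

γ = 0.851 × 9.81 = 8.34831 kN/m³.
The plate makes 54° with the vertical, i.e. θ = 90° − 54° = 36° to the horizontal. Measuring y along the incline from the free-surface line, vertical depth h = y·sinθ with sinθ = 0.587785.
The centroid of a semicircle lies 4r/(3π) = 0.721502 m from the diameter, here below the top edge, so y_c = 4.87 + 0.721502 = 5.5915 m and h_c = 5.5915 × 0.587785 = 3.2866 m.
A = πr²/2 = π × 1.7²/2 = 4.5396 m².
Resultant F = γ·h_c·A = 8.34831 × 3.2866 × 4.5396 = 124.556 kN.
I_c = (π/8 − 8/(9π))·r⁴ = 0.109757 × 1.7⁴ = 0.916701 m⁴.
Centre of pressure: y_p = y_c + I_c/(y_c·A) = 5.5915 + 0.916701/(5.5915 × 4.5396) = 5.5915 + 0.0361145 = 5.62761 m along the plane.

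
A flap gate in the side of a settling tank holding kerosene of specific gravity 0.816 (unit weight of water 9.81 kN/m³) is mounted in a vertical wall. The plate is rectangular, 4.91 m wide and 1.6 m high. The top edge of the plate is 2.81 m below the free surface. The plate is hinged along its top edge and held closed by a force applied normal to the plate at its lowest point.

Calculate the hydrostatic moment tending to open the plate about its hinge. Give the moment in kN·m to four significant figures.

γ = 0.816 × 9.81 = 8.00496 kN/m³.
The centroid lies 1.6/2 = 0.8 m below the top edge, so the centroid depth is h_c = 2.81 + 0.8 = 3.61 m.
A = 4.91 × 1.6 = 7.856 m².
Resultant F = γ·h_c·A = 8.00496 × 3.61 × 7.856 = 227.022 kN.
I_c = b·h³/12 = 4.91 × 1.6³/12 = 1.67595 m⁴.
Centre of pressure: y_p = y_c + I_c/(y_c·A) = 3.61 + 1.67595/(3.61 × 7.856) = 3.61 + 0.0590952 = 3.6691 m along the plane.
The resultant acts 0.8 + 0.0590952 = 0.859095 m (along the plate) below the hinge at the top edge, so the moment about the hinge is M = F × 0.859095 = 227.022 × 0.859095 = 195.033 kN·m.

M ≈ 195.0 kN·m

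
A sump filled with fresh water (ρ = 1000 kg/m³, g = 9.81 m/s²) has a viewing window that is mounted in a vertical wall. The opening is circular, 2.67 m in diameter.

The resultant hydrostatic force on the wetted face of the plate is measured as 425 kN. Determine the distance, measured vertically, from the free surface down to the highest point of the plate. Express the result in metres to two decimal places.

d_top ≈ 6.40 m

γ = ρg = 1000 × 9.81 = 9810 N/m³ = 9.81 kN/m³.
A = π(1.335)² = 5.59902 m².
From F = γ·h_c·A, the centroid depth is h_c = 425/(9.81 × 5.59902) = 7.73763 m.
The centroid is at the centre, 1.335 m below the top of the plate, so the highest point sits at h_top = 7.73763 − 1.335 = 6.40263 m below the surface.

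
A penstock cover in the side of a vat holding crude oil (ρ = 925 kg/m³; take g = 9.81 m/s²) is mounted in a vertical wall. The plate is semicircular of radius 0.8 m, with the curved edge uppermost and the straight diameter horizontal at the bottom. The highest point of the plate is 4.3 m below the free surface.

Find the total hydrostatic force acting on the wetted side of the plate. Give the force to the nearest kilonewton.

F ≈ 43 kN

γ = ρg = 925 × 9.81 / 1000 = 9.07425 kN/m³.
The centroid lies 4r/(3π) = 0.339531 m above the diameter, so r − 4r/(3π) = 0.8 − 0.339531 = 0.460469 m below the topmost point, so the centroid depth is h_c = 4.3 + 0.460469 = 4.76047 m.
A = πr²/2 = π × 0.8²/2 = 1.00531 m².
Resultant F = γ·h_c·A = 9.07425 × 4.76047 × 1.00531 = 43.4271 kN.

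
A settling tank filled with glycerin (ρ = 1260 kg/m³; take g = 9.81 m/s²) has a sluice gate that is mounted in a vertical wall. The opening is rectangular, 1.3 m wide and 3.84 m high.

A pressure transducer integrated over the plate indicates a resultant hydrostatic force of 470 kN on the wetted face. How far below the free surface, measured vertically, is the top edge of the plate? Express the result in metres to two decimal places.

d_top ≈ 5.70 m

γ = ρg = 1260 × 9.81 / 1000 = 12.3606 kN/m³.
A = 1.3 × 3.84 = 4.992 m².
From F = γ·h_c·A, the centroid depth is h_c = 470/(12.3606 × 4.992) = 7.617 m.
The centroid lies 3.84/2 = 1.92 m below the top edge, so the top edge sits at h_top = 7.617 − 1.92 = 5.697 m below the surface.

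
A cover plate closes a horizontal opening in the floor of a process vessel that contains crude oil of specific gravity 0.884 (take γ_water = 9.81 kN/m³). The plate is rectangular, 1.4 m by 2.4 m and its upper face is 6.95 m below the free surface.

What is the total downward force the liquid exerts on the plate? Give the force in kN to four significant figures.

γ = 0.884 × 9.81 = 8.67204 kN/m³.
The plate is horizontal, so pressure is uniform at p = γ·h = 8.67204 × 6.95 = 60.2707 kN/m².
A = 1.4 × 2.4 = 3.36 m².
F = p·A = 60.2707 × 3.36 = 202.51 kN.

F ≈ 202.5 kN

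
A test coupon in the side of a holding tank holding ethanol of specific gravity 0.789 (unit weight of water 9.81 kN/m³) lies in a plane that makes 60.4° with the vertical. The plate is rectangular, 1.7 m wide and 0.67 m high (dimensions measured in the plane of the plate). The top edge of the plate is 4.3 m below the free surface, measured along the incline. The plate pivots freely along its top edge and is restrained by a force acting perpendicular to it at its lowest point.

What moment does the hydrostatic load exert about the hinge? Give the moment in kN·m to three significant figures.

γ = 0.789 × 9.81 = 7.74009 kN/m³.
The plate makes 60.4° with the vertical, i.e. θ = 90° − 60.4° = 29.6° to the horizontal. Measuring y along the incline from the free-surface line, vertical depth h = y·sinθ with sinθ = 0.493942.
The centroid lies 0.67/2 = 0.335 m below the top edge, so y_c = 4.3 + 0.335 = 4.635 m and h_c = 4.635 × 0.493942 = 2.28942 m.
A = 1.7 × 0.67 = 1.139 m².
Resultant F = γ·h_c·A = 7.74009 × 2.28942 × 1.139 = 20.1834 kN.
I_c = b·h³/12 = 1.7 × 0.67³/12 = 0.0426081 m⁴.
Centre of pressure: y_p = y_c + I_c/(y_c·A) = 4.635 + 0.0426081/(4.635 × 1.139) = 4.635 + 0.00807084 = 4.64307 m along the plane.
The resultant acts 0.335 + 0.00807084 = 0.343071 m (along the plate) below the hinge at the top edge, so the moment about the hinge is M = F × 0.343071 = 20.1834 × 0.343071 = 6.92434 kN·m.

M ≈ 6.92 kN·m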